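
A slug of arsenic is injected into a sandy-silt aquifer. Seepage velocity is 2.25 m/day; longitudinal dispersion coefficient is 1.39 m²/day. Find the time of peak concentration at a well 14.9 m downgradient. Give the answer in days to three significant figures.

For the 1D instantaneous-source solution, setting ∂C/∂t = 0 at fixed x gives v²t² + 2Dt − x² = 0, so t = (√(D² + v²x²) − D)/v².
√(D² + v²x²) = √(1.39² + 2.25² × 14.9²) = 33.55; v² = 5.0625.
t = (33.55 − 1.39)/5.0625 = 6.35 days (vs. the pure-advection estimate x/v = 6.62 d).

6.35 days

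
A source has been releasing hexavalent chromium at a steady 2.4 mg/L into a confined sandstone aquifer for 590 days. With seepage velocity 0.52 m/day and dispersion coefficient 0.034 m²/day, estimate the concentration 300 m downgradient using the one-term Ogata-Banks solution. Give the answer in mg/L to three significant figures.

For a continuous step input, C/C₀ ≈ ½·erfc((x−vt)/(2√(Dt))).
vt = 0.52 × 590 = 306.8 m and 2√(Dt) = 2√(0.034 × 590) = 8.958 m.
Argument (x−vt)/(2√(Dt)) = (300 − 306.8)/8.958 = -0.7591; ½·erfc(-0.7591) = 0.8585.
C = 2.4 × 0.8585 = 2.06 mg/L.

2.06 mg/L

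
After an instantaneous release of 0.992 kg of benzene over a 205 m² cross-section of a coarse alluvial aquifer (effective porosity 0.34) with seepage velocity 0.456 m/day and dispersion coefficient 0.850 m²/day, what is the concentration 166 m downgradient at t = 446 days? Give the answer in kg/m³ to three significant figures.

8.21e-05 kg/m³

For an instantaneous plane source, C(x,t) = M/(n_e·A·√(4πDt)) · exp(−(x−vt)²/(4Dt)), with n_e·A the pore (flow) area.
Plume center vt = 0.456 × 446 = 203.376 m, so the well at 166 m is 37.376 m upgradient of the peak.
√(4πDt) = 69.02 m, giving peak height M/(n_e·A·√(4πDt)) = 0.992/(0.34 × 205 × 69.02) = 0.0002062 kg/m³.
(x−vt)²/(4Dt) = (-37.376)²/(4 × 0.850 × 446) = 0.9212; exp(−0.9212) = 0.3980.
C = 0.0002062 × 0.3980 = 8.21e-05 kg/m³.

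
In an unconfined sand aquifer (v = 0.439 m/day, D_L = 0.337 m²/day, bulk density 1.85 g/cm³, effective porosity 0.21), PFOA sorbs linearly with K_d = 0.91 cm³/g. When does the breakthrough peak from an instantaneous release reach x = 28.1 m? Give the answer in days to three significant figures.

Retardation factor R = 1 + ρ_b·K_d/n = 1 + 1.85 × 0.91/0.21 = 9.017.
Sorption retards both mechanisms: v_R = v/R = 0.04869 m/day, D_R = D/R = 0.03737 m²/day.
Peak time from v_R²t² + 2D_R t − x² = 0: t = (√(D_R² + v_R²x²) − D_R)/v_R².
√(D_R² + v_R²x²) = √(0.03737² + 0.04869² × 28.1²) = 1.369; v_R² = 0.002371.
t = (1.369 − 0.03737)/0.002371 = 562 days.

562 days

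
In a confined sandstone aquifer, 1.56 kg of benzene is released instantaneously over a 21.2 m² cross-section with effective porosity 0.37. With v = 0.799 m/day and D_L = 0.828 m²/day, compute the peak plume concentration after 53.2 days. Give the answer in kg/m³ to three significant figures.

0.00845 kg/m³

The peak of an instantaneous 1D plume sits at x = vt; there the Gaussian factor is 1 and C_max = M/(n_e·A·√(4πDt)), where n_e·A is the pore area the mass is dissolved in.
√(4πDt) = √(4π × 0.828 × 53.2) = 23.53 m, so C_max = 1.56/(0.37 × 21.2 × 23.53) = 0.00845 kg/m³.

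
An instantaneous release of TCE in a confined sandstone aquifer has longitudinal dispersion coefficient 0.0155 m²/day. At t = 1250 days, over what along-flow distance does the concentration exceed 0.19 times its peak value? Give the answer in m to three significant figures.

22.7 m

The plume is Gaussian with σ = √(2Dt) = √(2 × 0.0155 × 1250) = 6.225 m.
C/C_peak = exp(−Δx²/(2σ²)) = 0.19 ⇒ Δx = σ·√(−2 ln 0.19) = 6.225 × 1.822 = 11.34 m.
Width = 2Δx = 22.7 m.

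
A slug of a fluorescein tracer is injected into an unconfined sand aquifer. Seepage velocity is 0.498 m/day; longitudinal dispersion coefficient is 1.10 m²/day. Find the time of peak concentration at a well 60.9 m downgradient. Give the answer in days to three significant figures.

118 days

For the 1D instantaneous-source solution, setting ∂C/∂t = 0 at fixed x gives v²t² + 2Dt − x² = 0, so t = (√(D² + v²x²) − D)/v².
√(D² + v²x²) = √(1.10² + 0.498² × 60.9²) = 30.35; v² = 0.248004.
t = (30.35 − 1.10)/0.248004 = 118 days (vs. the pure-advection estimate x/v = 122 d).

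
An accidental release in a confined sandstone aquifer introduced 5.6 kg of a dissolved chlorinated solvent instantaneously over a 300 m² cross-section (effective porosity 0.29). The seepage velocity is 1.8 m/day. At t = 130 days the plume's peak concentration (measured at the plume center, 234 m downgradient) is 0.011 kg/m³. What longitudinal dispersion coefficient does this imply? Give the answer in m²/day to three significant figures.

At the plume center C_max = M/(n_e·A·√(4πDt)), so D = M²/(4πt·(n_e·A·C_max)²).
n_e·A·C_max = 0.29 × 300 × 0.011 = 0.9570 kg/m.
D = 5.6²/(4π × 130 × 0.9570²) = 0.0210 m²/day.

0.0210 m²/day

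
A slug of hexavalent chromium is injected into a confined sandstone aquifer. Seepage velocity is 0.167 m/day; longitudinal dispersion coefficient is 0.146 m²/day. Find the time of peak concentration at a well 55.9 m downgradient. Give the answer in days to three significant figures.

For the 1D instantaneous-source solution, setting ∂C/∂t = 0 at fixed x gives v²t² + 2Dt − x² = 0, so t = (√(D² + v²x²) − D)/v².
√(D² + v²x²) = √(0.146² + 0.167² × 55.9²) = 9.336; v² = 0.027889.
t = (9.336 − 0.146)/0.027889 = 330 days (vs. the pure-advection estimate x/v = 335 d).

330 days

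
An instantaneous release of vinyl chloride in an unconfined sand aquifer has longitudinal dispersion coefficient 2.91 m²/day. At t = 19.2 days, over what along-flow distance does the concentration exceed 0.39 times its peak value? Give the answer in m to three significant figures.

29.0 m

The plume is Gaussian with σ = √(2Dt) = √(2 × 2.91 × 19.2) = 10.57 m.
C/C_peak = exp(−Δx²/(2σ²)) = 0.39 ⇒ Δx = σ·√(−2 ln 0.39) = 10.57 × 1.372 = 14.50 m.
Width = 2Δx = 29.0 m.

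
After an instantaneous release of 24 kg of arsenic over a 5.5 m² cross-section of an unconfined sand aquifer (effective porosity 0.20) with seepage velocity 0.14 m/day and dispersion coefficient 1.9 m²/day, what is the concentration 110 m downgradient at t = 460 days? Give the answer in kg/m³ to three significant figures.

For an instantaneous plane source, C(x,t) = M/(n_e·A·√(4πDt)) · exp(−(x−vt)²/(4Dt)), with n_e·A the pore (flow) area.
Plume center vt = 0.14 × 460 = 64.4 m, so the well at 110 m is 45.6 m downgradient of the peak.
√(4πDt) = 104.8 m, giving peak height M/(n_e·A·√(4πDt)) = 24/(0.20 × 5.5 × 104.8) = 0.2082 kg/m³.
(x−vt)²/(4Dt) = (45.6)²/(4 × 1.9 × 460) = 0.5948; exp(−0.5948) = 0.5517.
C = 0.2082 × 0.5517 = 0.115 kg/m³.

0.115 kg/m³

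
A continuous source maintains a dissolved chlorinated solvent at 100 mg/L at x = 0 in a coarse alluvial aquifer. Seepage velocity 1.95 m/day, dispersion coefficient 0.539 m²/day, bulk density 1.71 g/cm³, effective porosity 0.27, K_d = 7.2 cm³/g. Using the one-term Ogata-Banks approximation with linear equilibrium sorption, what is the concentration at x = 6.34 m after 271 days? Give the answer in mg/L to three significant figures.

97.7 mg/L

Retardation factor R = 1 + ρ_b·K_d/n = 1 + 1.71 × 7.2/0.27 = 46.60.
Sorption retards both mechanisms: v_R = v/R = 0.04185 m/day, D_R = D/R = 0.01157 m²/day.
v_R·t = 0.04185 × 271 = 11.34135 m; 2√(D_R t) = 3.541 m; argument = (6.34 − 11.34135)/3.541 = -1.412.
C = C₀ × ½·erfc(-1.412) = 100 × 0.9771 = 97.7 mg/L.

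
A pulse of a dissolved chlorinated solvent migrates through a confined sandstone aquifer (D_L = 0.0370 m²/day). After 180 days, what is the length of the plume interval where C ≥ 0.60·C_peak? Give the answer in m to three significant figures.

7.38 m

The plume is Gaussian with σ = √(2Dt) = √(2 × 0.0370 × 180) = 3.650 m.
C/C_peak = exp(−Δx²/(2σ²)) = 0.60 ⇒ Δx = σ·√(−2 ln 0.60) = 3.650 × 1.011 = 3.690 m.
Width = 2Δx = 7.38 m.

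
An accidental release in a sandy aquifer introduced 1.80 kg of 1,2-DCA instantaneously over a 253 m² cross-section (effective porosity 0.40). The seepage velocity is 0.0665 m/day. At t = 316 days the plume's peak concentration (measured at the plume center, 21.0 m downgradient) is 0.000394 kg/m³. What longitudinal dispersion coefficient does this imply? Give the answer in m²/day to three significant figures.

At the plume center C_max = M/(n_e·A·√(4πDt)), so D = M²/(4πt·(n_e·A·C_max)²).
n_e·A·C_max = 0.40 × 253 × 0.000394 = 0.03987 kg/m.
D = 1.80²/(4π × 316 × 0.03987²) = 0.513 m²/day.

0.513 m²/day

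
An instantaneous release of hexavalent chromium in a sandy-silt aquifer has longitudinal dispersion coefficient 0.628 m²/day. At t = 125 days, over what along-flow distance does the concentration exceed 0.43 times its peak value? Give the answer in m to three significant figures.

32.6 m

The plume is Gaussian with σ = √(2Dt) = √(2 × 0.628 × 125) = 12.53 m.
C/C_peak = exp(−Δx²/(2σ²)) = 0.43 ⇒ Δx = σ·√(−2 ln 0.43) = 12.53 × 1.299 = 16.28 m.
Width = 2Δx = 32.6 m.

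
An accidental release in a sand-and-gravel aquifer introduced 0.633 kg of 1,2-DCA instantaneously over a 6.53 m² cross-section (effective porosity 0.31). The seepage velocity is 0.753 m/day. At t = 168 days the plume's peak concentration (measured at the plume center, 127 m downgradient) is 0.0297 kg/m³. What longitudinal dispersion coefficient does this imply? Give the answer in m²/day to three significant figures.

At the plume center C_max = M/(n_e·A·√(4πDt)), so D = M²/(4πt·(n_e·A·C_max)²).
n_e·A·C_max = 0.31 × 6.53 × 0.0297 = 0.06012 kg/m.
D = 0.633²/(4π × 168 × 0.06012²) = 0.0525 m²/day.

0.0525 m²/day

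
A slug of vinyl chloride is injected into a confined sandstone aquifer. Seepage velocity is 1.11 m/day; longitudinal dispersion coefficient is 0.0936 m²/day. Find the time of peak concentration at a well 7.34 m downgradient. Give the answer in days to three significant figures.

For the 1D instantaneous-source solution, setting ∂C/∂t = 0 at fixed x gives v²t² + 2Dt − x² = 0, so t = (√(D² + v²x²) − D)/v².
√(D² + v²x²) = √(0.0936² + 1.11² × 7.34²) = 8.148; v² = 1.2321.
t = (8.148 − 0.0936)/1.2321 = 6.54 days (vs. the pure-advection estimate x/v = 6.61 d).

6.54 days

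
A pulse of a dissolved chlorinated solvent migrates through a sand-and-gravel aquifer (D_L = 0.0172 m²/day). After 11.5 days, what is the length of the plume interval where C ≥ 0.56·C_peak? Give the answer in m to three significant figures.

1.35 m

The plume is Gaussian with σ = √(2Dt) = √(2 × 0.0172 × 11.5) = 0.6290 m.
C/C_peak = exp(−Δx²/(2σ²)) = 0.56 ⇒ Δx = σ·√(−2 ln 0.56) = 0.6290 × 1.077 = 0.6774 m.
Width = 2Δx = 1.35 m.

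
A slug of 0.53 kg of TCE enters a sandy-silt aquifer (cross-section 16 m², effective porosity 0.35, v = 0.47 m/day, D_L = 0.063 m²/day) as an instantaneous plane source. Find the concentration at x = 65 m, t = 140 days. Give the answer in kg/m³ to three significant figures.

For an instantaneous plane source, C(x,t) = M/(n_e·A·√(4πDt)) · exp(−(x−vt)²/(4Dt)), with n_e·A the pore (flow) area.
Plume center vt = 0.47 × 140 = 65.8 m, so the well at 65 m is 0.8 m upgradient of the peak.
√(4πDt) = 10.53 m, giving peak height M/(n_e·A·√(4πDt)) = 0.53/(0.35 × 16 × 10.53) = 0.008988 kg/m³.
(x−vt)²/(4Dt) = (-0.8)²/(4 × 0.063 × 140) = 0.01814; exp(−0.01814) = 0.9820.
C = 0.008988 × 0.9820 = 0.00883 kg/m³.

0.00883 kg/m³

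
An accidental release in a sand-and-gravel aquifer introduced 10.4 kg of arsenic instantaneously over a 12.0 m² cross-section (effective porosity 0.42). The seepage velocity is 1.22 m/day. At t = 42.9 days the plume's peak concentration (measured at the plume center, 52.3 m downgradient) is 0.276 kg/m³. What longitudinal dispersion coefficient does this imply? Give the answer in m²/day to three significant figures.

At the plume center C_max = M/(n_e·A·√(4πDt)), so D = M²/(4πt·(n_e·A·C_max)²).
n_e·A·C_max = 0.42 × 12.0 × 0.276 = 1.391 kg/m.
D = 10.4²/(4π × 42.9 × 1.391²) = 0.104 m²/day.

0.104 m²/day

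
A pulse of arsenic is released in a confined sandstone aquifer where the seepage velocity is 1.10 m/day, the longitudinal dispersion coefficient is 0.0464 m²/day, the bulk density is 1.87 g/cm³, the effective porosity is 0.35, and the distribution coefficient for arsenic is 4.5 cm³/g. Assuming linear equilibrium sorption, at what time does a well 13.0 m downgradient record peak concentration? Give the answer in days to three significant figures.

Retardation factor R = 1 + ρ_b·K_d/n = 1 + 1.87 × 4.5/0.35 = 25.04.
Sorption retards both mechanisms: v_R = v/R = 0.04393 m/day, D_R = D/R = 0.001853 m²/day.
Peak time from v_R²t² + 2D_R t − x² = 0: t = (√(D_R² + v_R²x²) − D_R)/v_R².
√(D_R² + v_R²x²) = √(0.001853² + 0.04393² × 13.0²) = 0.5711; v_R² = 0.001930.
t = (0.5711 − 0.001853)/0.001930 = 295 days.

295 days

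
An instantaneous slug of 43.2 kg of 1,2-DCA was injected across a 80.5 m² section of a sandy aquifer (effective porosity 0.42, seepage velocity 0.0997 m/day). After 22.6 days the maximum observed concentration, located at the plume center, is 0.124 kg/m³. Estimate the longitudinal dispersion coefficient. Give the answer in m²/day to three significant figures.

0.374 m²/day

At the plume center C_max = M/(n_e·A·√(4πDt)), so D = M²/(4πt·(n_e·A·C_max)²).
n_e·A·C_max = 0.42 × 80.5 × 0.124 = 4.192 kg/m.
D = 43.2²/(4π × 22.6 × 4.192²) = 0.374 m²/day.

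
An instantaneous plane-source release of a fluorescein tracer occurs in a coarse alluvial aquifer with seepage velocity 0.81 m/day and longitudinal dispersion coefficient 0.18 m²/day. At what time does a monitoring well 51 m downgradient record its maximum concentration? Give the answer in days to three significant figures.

62.7 days

For the 1D instantaneous-source solution, setting ∂C/∂t = 0 at fixed x gives v²t² + 2Dt − x² = 0, so t = (√(D² + v²x²) − D)/v².
√(D² + v²x²) = √(0.18² + 0.81² × 51²) = 41.31; v² = 0.6561.
t = (41.31 − 0.18)/0.6561 = 62.7 days (vs. the pure-advection estimate x/v = 63.0 d).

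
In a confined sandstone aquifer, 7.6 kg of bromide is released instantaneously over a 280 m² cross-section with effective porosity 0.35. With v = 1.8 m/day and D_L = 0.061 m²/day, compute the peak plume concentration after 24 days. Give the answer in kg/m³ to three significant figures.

0.0181 kg/m³

The peak of an instantaneous 1D plume sits at x = vt; there the Gaussian factor is 1 and C_max = M/(n_e·A·√(4πDt)), where n_e·A is the pore area the mass is dissolved in.
√(4πDt) = √(4π × 0.061 × 24) = 4.289 m, so C_max = 7.6/(0.35 × 280 × 4.289) = 0.0181 kg/m³.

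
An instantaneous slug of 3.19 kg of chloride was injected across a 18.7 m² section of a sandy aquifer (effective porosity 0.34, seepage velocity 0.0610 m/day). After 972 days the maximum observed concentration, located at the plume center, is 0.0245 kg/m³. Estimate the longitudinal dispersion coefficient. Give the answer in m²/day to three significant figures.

At the plume center C_max = M/(n_e·A·√(4πDt)), so D = M²/(4πt·(n_e·A·C_max)²).
n_e·A·C_max = 0.34 × 18.7 × 0.0245 = 0.1558 kg/m.
D = 3.19²/(4π × 972 × 0.1558²) = 0.0343 m²/day.

0.0343 m²/day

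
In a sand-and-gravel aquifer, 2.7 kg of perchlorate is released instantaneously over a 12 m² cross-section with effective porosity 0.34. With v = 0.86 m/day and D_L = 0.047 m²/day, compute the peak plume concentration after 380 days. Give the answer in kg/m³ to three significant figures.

0.0442 kg/m³

The peak of an instantaneous 1D plume sits at x = vt; there the Gaussian factor is 1 and C_max = M/(n_e·A·√(4πDt)), where n_e·A is the pore area the mass is dissolved in.
√(4πDt) = √(4π × 0.047 × 380) = 14.98 m, so C_max = 2.7/(0.34 × 12 × 14.98) = 0.0442 kg/m³.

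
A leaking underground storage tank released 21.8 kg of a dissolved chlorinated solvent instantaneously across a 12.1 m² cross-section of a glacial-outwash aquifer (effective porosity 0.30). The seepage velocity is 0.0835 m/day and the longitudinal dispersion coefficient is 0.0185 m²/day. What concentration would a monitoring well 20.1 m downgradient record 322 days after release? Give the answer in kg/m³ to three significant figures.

For an instantaneous plane source, C(x,t) = M/(n_e·A·√(4πDt)) · exp(−(x−vt)²/(4Dt)), with n_e·A the pore (flow) area.
Plume center vt = 0.0835 × 322 = 26.887 m, so the well at 20.1 m is 6.787 m upgradient of the peak.
√(4πDt) = 8.652 m, giving peak height M/(n_e·A·√(4πDt)) = 21.8/(0.30 × 12.1 × 8.652) = 0.6941 kg/m³.
(x−vt)²/(4Dt) = (-6.787)²/(4 × 0.0185 × 322) = 1.933; exp(−1.933) = 0.1447.
C = 0.6941 × 0.1447 = 0.100 kg/m³.

0.100 kg/m³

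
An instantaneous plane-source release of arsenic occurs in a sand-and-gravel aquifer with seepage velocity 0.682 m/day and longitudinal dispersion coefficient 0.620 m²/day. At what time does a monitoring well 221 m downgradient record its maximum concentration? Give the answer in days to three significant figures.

323 days

For the 1D instantaneous-source solution, setting ∂C/∂t = 0 at fixed x gives v²t² + 2Dt − x² = 0, so t = (√(D² + v²x²) − D)/v².
√(D² + v²x²) = √(0.620² + 0.682² × 221²) = 150.7; v² = 0.465124.
t = (150.7 − 0.620)/0.465124 = 323 days (vs. the pure-advection estimate x/v = 324 d).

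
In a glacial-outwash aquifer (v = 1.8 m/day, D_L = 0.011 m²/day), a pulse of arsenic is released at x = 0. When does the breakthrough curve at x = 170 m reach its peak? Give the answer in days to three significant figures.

94.4 days

For the 1D instantaneous-source solution, setting ∂C/∂t = 0 at fixed x gives v²t² + 2Dt − x² = 0, so t = (√(D² + v²x²) − D)/v².
√(D² + v²x²) = √(0.011² + 1.8² × 170²) = 306.0; v² = 3.24.
t = (306.0 − 0.011)/3.24 = 94.4 days (vs. the pure-advection estimate x/v = 94.4 d).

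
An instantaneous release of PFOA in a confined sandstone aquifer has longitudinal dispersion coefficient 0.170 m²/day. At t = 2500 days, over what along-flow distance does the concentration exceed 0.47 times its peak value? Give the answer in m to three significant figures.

71.7 m

The plume is Gaussian with σ = √(2Dt) = √(2 × 0.170 × 2500) = 29.15 m.
C/C_peak = exp(−Δx²/(2σ²)) = 0.47 ⇒ Δx = σ·√(−2 ln 0.47) = 29.15 × 1.229 = 35.83 m.
Width = 2Δx = 71.7 m.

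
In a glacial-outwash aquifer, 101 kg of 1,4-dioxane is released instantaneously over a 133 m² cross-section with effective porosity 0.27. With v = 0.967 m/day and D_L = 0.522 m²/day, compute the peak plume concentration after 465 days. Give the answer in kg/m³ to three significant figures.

The peak of an instantaneous 1D plume sits at x = vt; there the Gaussian factor is 1 and C_max = M/(n_e·A·√(4πDt)), where n_e·A is the pore area the mass is dissolved in.
√(4πDt) = √(4π × 0.522 × 465) = 55.23 m, so C_max = 101/(0.27 × 133 × 55.23) = 0.0509 kg/m³.

0.0509 kg/m³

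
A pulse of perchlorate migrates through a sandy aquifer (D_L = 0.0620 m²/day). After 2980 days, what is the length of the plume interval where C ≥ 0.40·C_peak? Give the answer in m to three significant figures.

The plume is Gaussian with σ = √(2Dt) = √(2 × 0.0620 × 2980) = 19.22 m.
C/C_peak = exp(−Δx²/(2σ²)) = 0.40 ⇒ Δx = σ·√(−2 ln 0.40) = 19.22 × 1.354 = 26.02 m.
Width = 2Δx = 52.0 m.

52.0 m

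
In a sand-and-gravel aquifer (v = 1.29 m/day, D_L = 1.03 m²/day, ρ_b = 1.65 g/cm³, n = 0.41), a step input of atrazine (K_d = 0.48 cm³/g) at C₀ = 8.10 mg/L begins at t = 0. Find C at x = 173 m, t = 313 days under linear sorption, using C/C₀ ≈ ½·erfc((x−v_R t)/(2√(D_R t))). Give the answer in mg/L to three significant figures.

0.0704 mg/L

Retardation factor R = 1 + ρ_b·K_d/n = 1 + 1.65 × 0.48/0.41 = 2.932.
Sorption retards both mechanisms: v_R = v/R = 0.4400 m/day, D_R = D/R = 0.3513 m²/day.
v_R·t = 0.4400 × 313 = 137.72 m; 2√(D_R t) = 20.97 m; argument = (173 − 137.72)/20.97 = 1.682.
C = C₀ × ½·erfc(1.682) = 8.10 × 0.008687 = 0.0704 mg/L.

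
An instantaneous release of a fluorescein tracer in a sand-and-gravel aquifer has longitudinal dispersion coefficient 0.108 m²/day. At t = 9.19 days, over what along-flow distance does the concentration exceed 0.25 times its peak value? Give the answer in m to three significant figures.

The plume is Gaussian with σ = √(2Dt) = √(2 × 0.108 × 9.19) = 1.409 m.
C/C_peak = exp(−Δx²/(2σ²)) = 0.25 ⇒ Δx = σ·√(−2 ln 0.25) = 1.409 × 1.665 = 2.346 m.
Width = 2Δx = 4.69 m.

4.69 m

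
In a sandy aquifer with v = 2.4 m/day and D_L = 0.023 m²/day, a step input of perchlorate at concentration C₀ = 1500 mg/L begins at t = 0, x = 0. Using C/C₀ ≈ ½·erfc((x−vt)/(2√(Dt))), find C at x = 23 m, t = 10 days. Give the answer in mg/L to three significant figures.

1390 mg/L

For a continuous step input, C/C₀ ≈ ½·erfc((x−vt)/(2√(Dt))).
vt = 2.4 × 10 = 24 m and 2√(Dt) = 2√(0.023 × 10) = 0.9592 m.
Argument (x−vt)/(2√(Dt)) = (23 − 24)/0.9592 = -1.043; ½·erfc(-1.043) = 0.9299.
C = 1500 × 0.9299 = 1390 mg/L.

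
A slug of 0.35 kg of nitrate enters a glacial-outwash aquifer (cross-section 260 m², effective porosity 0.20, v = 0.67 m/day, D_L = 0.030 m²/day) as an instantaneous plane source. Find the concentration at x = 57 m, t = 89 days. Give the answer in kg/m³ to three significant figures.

0.000608 kg/m³

For an instantaneous plane source, C(x,t) = M/(n_e·A·√(4πDt)) · exp(−(x−vt)²/(4Dt)), with n_e·A the pore (flow) area.
Plume center vt = 0.67 × 89 = 59.63 m, so the well at 57 m is 2.63 m upgradient of the peak.
√(4πDt) = 5.792 m, giving peak height M/(n_e·A·√(4πDt)) = 0.35/(0.20 × 260 × 5.792) = 0.001162 kg/m³.
(x−vt)²/(4Dt) = (-2.63)²/(4 × 0.030 × 89) = 0.6476; exp(−0.6476) = 0.5233.
C = 0.001162 × 0.5233 = 0.000608 kg/m³.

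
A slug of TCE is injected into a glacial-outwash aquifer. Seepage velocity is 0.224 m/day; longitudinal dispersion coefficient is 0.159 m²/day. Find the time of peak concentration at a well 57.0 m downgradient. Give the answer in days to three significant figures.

For the 1D instantaneous-source solution, setting ∂C/∂t = 0 at fixed x gives v²t² + 2Dt − x² = 0, so t = (√(D² + v²x²) − D)/v².
√(D² + v²x²) = √(0.159² + 0.224² × 57.0²) = 12.77; v² = 0.050176.
t = (12.77 − 0.159)/0.050176 = 251 days (vs. the pure-advection estimate x/v = 254 d).

251 days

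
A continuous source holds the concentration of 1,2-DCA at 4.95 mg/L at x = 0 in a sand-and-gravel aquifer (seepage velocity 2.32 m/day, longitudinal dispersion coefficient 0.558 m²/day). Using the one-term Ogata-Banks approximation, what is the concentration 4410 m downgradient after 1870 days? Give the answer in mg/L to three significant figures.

For a continuous step input, C/C₀ ≈ ½·erfc((x−vt)/(2√(Dt))).
vt = 2.32 × 1870 = 4338.4 m and 2√(Dt) = 2√(0.558 × 1870) = 64.61 m.
Argument (x−vt)/(2√(Dt)) = (4410 − 4338.4)/64.61 = 1.108; ½·erfc(1.108) = 0.05856.
C = 4.95 × 0.05856 = 0.290 mg/L.

0.290 mg/L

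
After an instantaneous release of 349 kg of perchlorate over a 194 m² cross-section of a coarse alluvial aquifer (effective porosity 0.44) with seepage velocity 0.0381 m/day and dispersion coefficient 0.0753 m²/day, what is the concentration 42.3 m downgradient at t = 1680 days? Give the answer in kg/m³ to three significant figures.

0.0404 kg/m³

For an instantaneous plane source, C(x,t) = M/(n_e·A·√(4πDt)) · exp(−(x−vt)²/(4Dt)), with n_e·A the pore (flow) area.
Plume center vt = 0.0381 × 1680 = 64.008 m, so the well at 42.3 m is 21.708 m upgradient of the peak.
√(4πDt) = 39.87 m, giving peak height M/(n_e·A·√(4πDt)) = 349/(0.44 × 194 × 39.87) = 0.1025 kg/m³.
(x−vt)²/(4Dt) = (-21.708)²/(4 × 0.0753 × 1680) = 0.9313; exp(−0.9313) = 0.3940.
C = 0.1025 × 0.3940 = 0.0404 kg/m³.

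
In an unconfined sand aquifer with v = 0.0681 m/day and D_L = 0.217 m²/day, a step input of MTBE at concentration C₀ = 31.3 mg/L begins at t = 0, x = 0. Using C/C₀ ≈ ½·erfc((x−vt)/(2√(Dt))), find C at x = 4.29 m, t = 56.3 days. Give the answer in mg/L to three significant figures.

14.5 mg/L

For a continuous step input, C/C₀ ≈ ½·erfc((x−vt)/(2√(Dt))).
vt = 0.0681 × 56.3 = 3.83403 m and 2√(Dt) = 2√(0.217 × 56.3) = 6.991 m.
Argument (x−vt)/(2√(Dt)) = (4.29 − 3.83403)/6.991 = 0.06522; ½·erfc(0.06522) = 0.4633.
C = 31.3 × 0.4633 = 14.5 mg/L.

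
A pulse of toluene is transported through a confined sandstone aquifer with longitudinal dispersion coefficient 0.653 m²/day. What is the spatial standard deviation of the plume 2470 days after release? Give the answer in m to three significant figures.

Dispersive spreading gives a Gaussian with σ² = 2Dt; advection only shifts the center.
σ = √(2 × 0.653 × 2470) = 56.8 m.

56.8 m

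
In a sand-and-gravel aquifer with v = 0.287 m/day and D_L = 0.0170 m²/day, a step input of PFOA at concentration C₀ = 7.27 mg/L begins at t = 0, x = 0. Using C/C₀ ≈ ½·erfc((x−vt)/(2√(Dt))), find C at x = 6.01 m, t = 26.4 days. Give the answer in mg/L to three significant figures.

6.91 mg/L

For a continuous step input, C/C₀ ≈ ½·erfc((x−vt)/(2√(Dt))).
vt = 0.287 × 26.4 = 7.5768 m and 2√(Dt) = 2√(0.0170 × 26.4) = 1.340 m.
Argument (x−vt)/(2√(Dt)) = (6.01 − 7.5768)/1.340 = -1.169; ½·erfc(-1.169) = 0.9509.
C = 7.27 × 0.9509 = 6.91 mg/L.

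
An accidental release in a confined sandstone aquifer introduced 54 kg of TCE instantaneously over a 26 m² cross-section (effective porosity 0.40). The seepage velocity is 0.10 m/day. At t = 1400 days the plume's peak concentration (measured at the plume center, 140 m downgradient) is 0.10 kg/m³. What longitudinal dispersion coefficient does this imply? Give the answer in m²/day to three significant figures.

At the plume center C_max = M/(n_e·A·√(4πDt)), so D = M²/(4πt·(n_e·A·C_max)²).
n_e·A·C_max = 0.40 × 26 × 0.10 = 1.040 kg/m.
D = 54²/(4π × 1400 × 1.040²) = 0.153 m²/day.

0.153 m²/day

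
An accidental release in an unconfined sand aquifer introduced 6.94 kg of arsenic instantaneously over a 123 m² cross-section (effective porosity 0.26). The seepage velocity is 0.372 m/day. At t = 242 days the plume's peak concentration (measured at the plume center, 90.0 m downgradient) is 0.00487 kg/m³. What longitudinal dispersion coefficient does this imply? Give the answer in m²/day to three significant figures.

At the plume center C_max = M/(n_e·A·√(4πDt)), so D = M²/(4πt·(n_e·A·C_max)²).
n_e·A·C_max = 0.26 × 123 × 0.00487 = 0.1557 kg/m.
D = 6.94²/(4π × 242 × 0.1557²) = 0.653 m²/day.

0.653 m²/day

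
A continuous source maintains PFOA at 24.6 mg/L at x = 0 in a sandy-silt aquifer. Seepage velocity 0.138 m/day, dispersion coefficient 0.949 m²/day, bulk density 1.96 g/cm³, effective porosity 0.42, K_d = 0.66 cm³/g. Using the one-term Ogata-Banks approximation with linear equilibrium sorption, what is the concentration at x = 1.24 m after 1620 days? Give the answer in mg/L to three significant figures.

24.0 mg/L

Retardation factor R = 1 + ρ_b·K_d/n = 1 + 1.96 × 0.66/0.42 = 4.080.
Sorption retards both mechanisms: v_R = v/R = 0.03382 m/day, D_R = D/R = 0.2326 m²/day.
v_R·t = 0.03382 × 1620 = 54.7884 m; 2√(D_R t) = 38.82 m; argument = (1.24 − 54.7884)/38.82 = -1.379.
C = C₀ × ½·erfc(-1.379) = 24.6 × 0.9744 = 24.0 mg/L.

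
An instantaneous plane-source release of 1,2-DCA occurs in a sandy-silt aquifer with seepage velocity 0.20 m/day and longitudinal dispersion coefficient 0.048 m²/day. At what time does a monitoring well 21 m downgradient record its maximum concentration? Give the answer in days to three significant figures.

104 days

For the 1D instantaneous-source solution, setting ∂C/∂t = 0 at fixed x gives v²t² + 2Dt − x² = 0, so t = (√(D² + v²x²) − D)/v².
√(D² + v²x²) = √(0.048² + 0.20² × 21²) = 4.200; v² = 0.04.
t = (4.200 − 0.048)/0.04 = 104 days (vs. the pure-advection estimate x/v = 105 d).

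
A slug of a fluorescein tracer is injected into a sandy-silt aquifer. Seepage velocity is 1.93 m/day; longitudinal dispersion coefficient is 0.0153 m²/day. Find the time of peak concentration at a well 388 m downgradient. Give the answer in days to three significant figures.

201 days

For the 1D instantaneous-source solution, setting ∂C/∂t = 0 at fixed x gives v²t² + 2Dt − x² = 0, so t = (√(D² + v²x²) − D)/v².
√(D² + v²x²) = √(0.0153² + 1.93² × 388²) = 748.8; v² = 3.7249.
t = (748.8 − 0.0153)/3.7249 = 201 days (vs. the pure-advection estimate x/v = 201 d).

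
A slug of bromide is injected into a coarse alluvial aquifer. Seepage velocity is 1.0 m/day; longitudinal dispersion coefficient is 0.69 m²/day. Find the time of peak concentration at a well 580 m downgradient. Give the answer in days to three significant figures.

579 days

For the 1D instantaneous-source solution, setting ∂C/∂t = 0 at fixed x gives v²t² + 2Dt − x² = 0, so t = (√(D² + v²x²) − D)/v².
√(D² + v²x²) = √(0.69² + 1.0² × 580²) = 580.0; v² = 1.
t = (580.0 − 0.69)/1 = 579 days (vs. the pure-advection estimate x/v = 580 d).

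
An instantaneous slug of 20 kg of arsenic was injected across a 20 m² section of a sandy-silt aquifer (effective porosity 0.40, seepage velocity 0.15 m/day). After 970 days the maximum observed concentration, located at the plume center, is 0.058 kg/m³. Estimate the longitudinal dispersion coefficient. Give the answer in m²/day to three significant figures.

At the plume center C_max = M/(n_e·A·√(4πDt)), so D = M²/(4πt·(n_e·A·C_max)²).
n_e·A·C_max = 0.40 × 20 × 0.058 = 0.4640 kg/m.
D = 20²/(4π × 970 × 0.4640²) = 0.152 m²/day.

0.152 m²/day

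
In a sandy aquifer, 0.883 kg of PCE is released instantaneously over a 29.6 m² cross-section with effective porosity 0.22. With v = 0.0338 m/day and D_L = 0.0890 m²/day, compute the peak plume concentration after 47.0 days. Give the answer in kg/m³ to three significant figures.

0.0187 kg/m³

The peak of an instantaneous 1D plume sits at x = vt; there the Gaussian factor is 1 and C_max = M/(n_e·A·√(4πDt)), where n_e·A is the pore area the mass is dissolved in.
√(4πDt) = √(4π × 0.0890 × 47.0) = 7.250 m, so C_max = 0.883/(0.22 × 29.6 × 7.250) = 0.0187 kg/m³.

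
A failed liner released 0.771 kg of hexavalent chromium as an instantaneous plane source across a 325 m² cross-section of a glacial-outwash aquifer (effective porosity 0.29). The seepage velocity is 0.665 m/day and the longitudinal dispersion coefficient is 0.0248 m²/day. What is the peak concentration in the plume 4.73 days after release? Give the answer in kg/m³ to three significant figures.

The peak of an instantaneous 1D plume sits at x = vt; there the Gaussian factor is 1 and C_max = M/(n_e·A·√(4πDt)), where n_e·A is the pore area the mass is dissolved in.
√(4πDt) = √(4π × 0.0248 × 4.73) = 1.214 m, so C_max = 0.771/(0.29 × 325 × 1.214) = 0.00674 kg/m³.

0.00674 kg/m³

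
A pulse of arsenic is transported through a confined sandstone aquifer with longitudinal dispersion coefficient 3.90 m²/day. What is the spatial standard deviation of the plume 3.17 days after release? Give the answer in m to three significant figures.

Dispersive spreading gives a Gaussian with σ² = 2Dt; advection only shifts the center.
σ = √(2 × 3.90 × 3.17) = 4.97 m.

4.97 m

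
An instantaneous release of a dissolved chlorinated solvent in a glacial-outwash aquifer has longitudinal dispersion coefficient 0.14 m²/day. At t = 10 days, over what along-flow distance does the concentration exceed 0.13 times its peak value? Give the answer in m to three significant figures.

The plume is Gaussian with σ = √(2Dt) = √(2 × 0.14 × 10) = 1.673 m.
C/C_peak = exp(−Δx²/(2σ²)) = 0.13 ⇒ Δx = σ·√(−2 ln 0.13) = 1.673 × 2.020 = 3.379 m.
Width = 2Δx = 6.76 m.

6.76 m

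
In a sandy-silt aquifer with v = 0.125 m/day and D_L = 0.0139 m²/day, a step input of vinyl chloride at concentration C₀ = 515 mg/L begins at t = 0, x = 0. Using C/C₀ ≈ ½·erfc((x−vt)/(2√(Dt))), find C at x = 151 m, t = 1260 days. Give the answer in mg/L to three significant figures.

445 mg/L

For a continuous step input, C/C₀ ≈ ½·erfc((x−vt)/(2√(Dt))).
vt = 0.125 × 1260 = 157.5 m and 2√(Dt) = 2√(0.0139 × 1260) = 8.370 m.
Argument (x−vt)/(2√(Dt)) = (151 − 157.5)/8.370 = -0.7766; ½·erfc(-0.7766) = 0.8640.
C = 515 × 0.8640 = 445 mg/L.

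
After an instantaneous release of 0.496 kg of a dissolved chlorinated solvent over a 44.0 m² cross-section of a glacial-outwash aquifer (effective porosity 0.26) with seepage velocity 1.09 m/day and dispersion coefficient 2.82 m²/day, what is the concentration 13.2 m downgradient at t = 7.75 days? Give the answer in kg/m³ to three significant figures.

For an instantaneous plane source, C(x,t) = M/(n_e·A·√(4πDt)) · exp(−(x−vt)²/(4Dt)), with n_e·A the pore (flow) area.
Plume center vt = 1.09 × 7.75 = 8.4475 m, so the well at 13.2 m is 4.7525 m downgradient of the peak.
√(4πDt) = 16.57 m, giving peak height M/(n_e·A·√(4πDt)) = 0.496/(0.26 × 44.0 × 16.57) = 0.002617 kg/m³.
(x−vt)²/(4Dt) = (4.7525)²/(4 × 2.82 × 7.75) = 0.2584; exp(−0.2584) = 0.7723.
C = 0.002617 × 0.7723 = 0.00202 kg/m³.

0.00202 kg/m³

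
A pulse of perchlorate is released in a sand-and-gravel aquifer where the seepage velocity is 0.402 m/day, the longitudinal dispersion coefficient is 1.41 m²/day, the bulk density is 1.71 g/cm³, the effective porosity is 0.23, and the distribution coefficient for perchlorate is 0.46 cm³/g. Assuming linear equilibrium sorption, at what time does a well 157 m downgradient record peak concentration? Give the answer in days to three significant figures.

Retardation factor R = 1 + ρ_b·K_d/n = 1 + 1.71 × 0.46/0.23 = 4.420.
Sorption retards both mechanisms: v_R = v/R = 0.09095 m/day, D_R = D/R = 0.3190 m²/day.
Peak time from v_R²t² + 2D_R t − x² = 0: t = (√(D_R² + v_R²x²) − D_R)/v_R².
√(D_R² + v_R²x²) = √(0.3190² + 0.09095² × 157²) = 14.28; v_R² = 0.008272.
t = (14.28 − 0.3190)/0.008272 = 1690 days.

1690 days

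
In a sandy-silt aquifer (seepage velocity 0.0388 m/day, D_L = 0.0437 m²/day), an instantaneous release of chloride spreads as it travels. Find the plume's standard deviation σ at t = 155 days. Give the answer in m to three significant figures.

3.68 m

Dispersive spreading gives a Gaussian with σ² = 2Dt; advection only shifts the center.
σ = √(2 × 0.0437 × 155) = 3.68 m.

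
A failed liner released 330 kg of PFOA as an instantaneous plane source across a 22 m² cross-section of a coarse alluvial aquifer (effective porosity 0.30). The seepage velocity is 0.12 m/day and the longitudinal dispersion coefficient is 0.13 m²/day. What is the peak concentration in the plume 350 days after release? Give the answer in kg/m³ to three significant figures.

2.09 kg/m³

The peak of an instantaneous 1D plume sits at x = vt; there the Gaussian factor is 1 and C_max = M/(n_e·A·√(4πDt)), where n_e·A is the pore area the mass is dissolved in.
√(4πDt) = √(4π × 0.13 × 350) = 23.91 m, so C_max = 330/(0.30 × 22 × 23.91) = 2.09 kg/m³.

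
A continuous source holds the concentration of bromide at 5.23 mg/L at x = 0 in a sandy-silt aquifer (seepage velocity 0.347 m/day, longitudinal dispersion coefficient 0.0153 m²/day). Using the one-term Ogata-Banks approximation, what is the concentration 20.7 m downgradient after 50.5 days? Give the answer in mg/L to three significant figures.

0.0277 mg/L

For a continuous step input, C/C₀ ≈ ½·erfc((x−vt)/(2√(Dt))).
vt = 0.347 × 50.5 = 17.5235 m and 2√(Dt) = 2√(0.0153 × 50.5) = 1.758 m.
Argument (x−vt)/(2√(Dt)) = (20.7 − 17.5235)/1.758 = 1.807; ½·erfc(1.807) = 0.005302.
C = 5.23 × 0.005302 = 0.0277 mg/L.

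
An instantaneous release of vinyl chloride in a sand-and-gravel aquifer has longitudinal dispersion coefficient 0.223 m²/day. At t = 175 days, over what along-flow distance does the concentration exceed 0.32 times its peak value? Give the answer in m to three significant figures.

The plume is Gaussian with σ = √(2Dt) = √(2 × 0.223 × 175) = 8.835 m.
C/C_peak = exp(−Δx²/(2σ²)) = 0.32 ⇒ Δx = σ·√(−2 ln 0.32) = 8.835 × 1.510 = 13.34 m.
Width = 2Δx = 26.7 m.

26.7 m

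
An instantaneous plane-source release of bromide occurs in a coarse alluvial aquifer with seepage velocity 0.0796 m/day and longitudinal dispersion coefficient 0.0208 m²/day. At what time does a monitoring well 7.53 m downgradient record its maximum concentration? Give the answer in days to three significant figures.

For the 1D instantaneous-source solution, setting ∂C/∂t = 0 at fixed x gives v²t² + 2Dt − x² = 0, so t = (√(D² + v²x²) − D)/v².
√(D² + v²x²) = √(0.0208² + 0.0796² × 7.53²) = 0.5997; v² = 0.00633616.
t = (0.5997 − 0.0208)/0.00633616 = 91.4 days (vs. the pure-advection estimate x/v = 94.6 d).

91.4 days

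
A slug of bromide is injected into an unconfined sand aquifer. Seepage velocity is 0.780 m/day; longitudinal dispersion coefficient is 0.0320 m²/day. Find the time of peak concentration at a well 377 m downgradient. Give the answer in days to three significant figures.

483 days

For the 1D instantaneous-source solution, setting ∂C/∂t = 0 at fixed x gives v²t² + 2Dt − x² = 0, so t = (√(D² + v²x²) − D)/v².
√(D² + v²x²) = √(0.0320² + 0.780² × 377²) = 294.1; v² = 0.6084.
t = (294.1 − 0.0320)/0.6084 = 483 days (vs. the pure-advection estimate x/v = 483 d).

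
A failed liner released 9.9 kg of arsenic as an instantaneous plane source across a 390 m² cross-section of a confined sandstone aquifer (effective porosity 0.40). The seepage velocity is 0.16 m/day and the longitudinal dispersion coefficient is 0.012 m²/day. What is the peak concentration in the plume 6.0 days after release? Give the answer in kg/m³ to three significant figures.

The peak of an instantaneous 1D plume sits at x = vt; there the Gaussian factor is 1 and C_max = M/(n_e·A·√(4πDt)), where n_e·A is the pore area the mass is dissolved in.
√(4πDt) = √(4π × 0.012 × 6.0) = 0.9512 m, so C_max = 9.9/(0.40 × 390 × 0.9512) = 0.0667 kg/m³.

0.0667 kg/m³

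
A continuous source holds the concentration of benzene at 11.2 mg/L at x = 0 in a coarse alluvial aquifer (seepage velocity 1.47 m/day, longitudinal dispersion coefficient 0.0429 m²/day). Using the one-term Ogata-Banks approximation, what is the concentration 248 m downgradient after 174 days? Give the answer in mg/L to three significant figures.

For a continuous step input, C/C₀ ≈ ½·erfc((x−vt)/(2√(Dt))).
vt = 1.47 × 174 = 255.78 m and 2√(Dt) = 2√(0.0429 × 174) = 5.464 m.
Argument (x−vt)/(2√(Dt)) = (248 − 255.78)/5.464 = -1.424; ½·erfc(-1.424) = 0.9780.
C = 11.2 × 0.9780 = 11.0 mg/L.

11.0 mg/L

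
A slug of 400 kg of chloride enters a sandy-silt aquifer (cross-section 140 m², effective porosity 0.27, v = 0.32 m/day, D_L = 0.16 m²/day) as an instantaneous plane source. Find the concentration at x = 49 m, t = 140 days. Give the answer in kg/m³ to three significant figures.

For an instantaneous plane source, C(x,t) = M/(n_e·A·√(4πDt)) · exp(−(x−vt)²/(4Dt)), with n_e·A the pore (flow) area.
Plume center vt = 0.32 × 140 = 44.8 m, so the well at 49 m is 4.2 m downgradient of the peak.
√(4πDt) = 16.78 m, giving peak height M/(n_e·A·√(4πDt)) = 400/(0.27 × 140 × 16.78) = 0.6306 kg/m³.
(x−vt)²/(4Dt) = (4.2)²/(4 × 0.16 × 140) = 0.1969; exp(−0.1969) = 0.8213.
C = 0.6306 × 0.8213 = 0.518 kg/m³.

0.518 kg/m³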